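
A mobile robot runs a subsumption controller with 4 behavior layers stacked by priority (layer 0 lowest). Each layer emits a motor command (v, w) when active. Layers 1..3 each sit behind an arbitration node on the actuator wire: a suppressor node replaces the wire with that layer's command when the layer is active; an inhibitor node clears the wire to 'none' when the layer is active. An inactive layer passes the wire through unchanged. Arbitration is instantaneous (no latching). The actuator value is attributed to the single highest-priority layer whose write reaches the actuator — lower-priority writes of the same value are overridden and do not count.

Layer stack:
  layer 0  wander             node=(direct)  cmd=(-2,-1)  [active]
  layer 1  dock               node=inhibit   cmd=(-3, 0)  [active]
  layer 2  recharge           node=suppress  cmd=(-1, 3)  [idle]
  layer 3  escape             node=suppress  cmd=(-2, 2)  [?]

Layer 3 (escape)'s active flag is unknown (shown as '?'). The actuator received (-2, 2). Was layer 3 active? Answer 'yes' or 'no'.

yes

If layer 3 is active=yes:
  actuator would be (-2, 2)
If layer 3 is active=no:
  actuator would be none
Observed (-2, 2), so layer 3 was active.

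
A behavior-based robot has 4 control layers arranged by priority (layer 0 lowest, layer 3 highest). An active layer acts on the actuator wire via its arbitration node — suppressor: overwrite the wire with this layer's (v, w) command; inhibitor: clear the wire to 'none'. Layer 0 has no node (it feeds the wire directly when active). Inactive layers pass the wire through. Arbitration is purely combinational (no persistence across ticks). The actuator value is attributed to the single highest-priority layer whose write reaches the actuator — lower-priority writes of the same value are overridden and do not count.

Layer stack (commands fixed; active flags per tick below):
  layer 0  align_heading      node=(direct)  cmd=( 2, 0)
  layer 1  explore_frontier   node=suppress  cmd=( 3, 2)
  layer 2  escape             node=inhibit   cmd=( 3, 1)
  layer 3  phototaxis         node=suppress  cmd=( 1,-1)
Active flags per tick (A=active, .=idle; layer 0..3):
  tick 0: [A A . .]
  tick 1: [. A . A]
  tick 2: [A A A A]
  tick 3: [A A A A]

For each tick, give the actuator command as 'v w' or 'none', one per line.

3 2
1 -1
1 -1
1 -1

tick 0:
  [0] align_heading on; wire := (2, 0)
  [1] explore_frontier on (suppress); wire := (3, 2)
  [2] escape off; pass (3, 2)
  [3] phototaxis off; pass (3, 2)
  output (3, 2)
tick 1:
  [0] align_heading off; wire := none
  [1] explore_frontier on (suppress); wire := (3, 2)
  [2] escape off; pass (3, 2)
  [3] phototaxis on (suppress); wire := (1, -1)
  output (1, -1)
tick 2:
  [0] align_heading on; wire := (2, 0)
  [1] explore_frontier on (suppress); wire := (3, 2)
  [2] escape on (inhibit); wire := none
  [3] phototaxis on (suppress); wire := (1, -1)
  output (1, -1)
tick 3:
  [0] align_heading on; wire := (2, 0)
  [1] explore_frontier on (suppress); wire := (3, 2)
  [2] escape on (inhibit); wire := none
  [3] phototaxis on (suppress); wire := (1, -1)
  output (1, -1)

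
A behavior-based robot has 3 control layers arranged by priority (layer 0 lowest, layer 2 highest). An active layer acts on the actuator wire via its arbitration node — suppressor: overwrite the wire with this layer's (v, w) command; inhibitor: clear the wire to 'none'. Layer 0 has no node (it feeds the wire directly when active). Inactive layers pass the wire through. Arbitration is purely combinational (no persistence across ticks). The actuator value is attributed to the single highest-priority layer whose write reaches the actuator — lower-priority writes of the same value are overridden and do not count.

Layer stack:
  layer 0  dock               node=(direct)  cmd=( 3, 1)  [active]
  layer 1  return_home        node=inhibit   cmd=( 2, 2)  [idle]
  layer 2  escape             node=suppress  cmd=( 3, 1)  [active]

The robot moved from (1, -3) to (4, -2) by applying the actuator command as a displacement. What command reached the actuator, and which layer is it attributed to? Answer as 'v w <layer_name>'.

displacement = (4, -2) − (1, -3) = (3, 1)
layer 0 (dock) active — direct: (3, 1)
layer 1 (return_home) idle — unchanged: (3, 1)
layer 2 (escape) active — suppresses: (3, 1)
→ actuator (3, 1) — from layer 2 (escape)

3 1 escape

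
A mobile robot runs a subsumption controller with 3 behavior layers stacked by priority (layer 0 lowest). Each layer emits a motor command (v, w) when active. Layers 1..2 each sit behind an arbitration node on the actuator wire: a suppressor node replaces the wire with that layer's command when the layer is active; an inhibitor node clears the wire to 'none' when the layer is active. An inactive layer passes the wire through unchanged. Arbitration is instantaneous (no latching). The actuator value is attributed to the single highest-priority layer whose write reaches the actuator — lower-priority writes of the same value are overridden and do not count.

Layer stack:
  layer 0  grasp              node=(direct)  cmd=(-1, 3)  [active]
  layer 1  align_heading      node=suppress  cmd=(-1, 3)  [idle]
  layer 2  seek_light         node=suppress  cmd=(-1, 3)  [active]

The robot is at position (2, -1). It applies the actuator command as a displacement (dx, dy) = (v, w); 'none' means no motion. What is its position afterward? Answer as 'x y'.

[0] grasp on; wire := (-1, 3)
[1] align_heading off; pass (-1, 3)
[2] seek_light on (suppress); wire := (-1, 3)
output (-1, 3)
position: (2, -1) + (-1, 3) = (1, 2)

1 2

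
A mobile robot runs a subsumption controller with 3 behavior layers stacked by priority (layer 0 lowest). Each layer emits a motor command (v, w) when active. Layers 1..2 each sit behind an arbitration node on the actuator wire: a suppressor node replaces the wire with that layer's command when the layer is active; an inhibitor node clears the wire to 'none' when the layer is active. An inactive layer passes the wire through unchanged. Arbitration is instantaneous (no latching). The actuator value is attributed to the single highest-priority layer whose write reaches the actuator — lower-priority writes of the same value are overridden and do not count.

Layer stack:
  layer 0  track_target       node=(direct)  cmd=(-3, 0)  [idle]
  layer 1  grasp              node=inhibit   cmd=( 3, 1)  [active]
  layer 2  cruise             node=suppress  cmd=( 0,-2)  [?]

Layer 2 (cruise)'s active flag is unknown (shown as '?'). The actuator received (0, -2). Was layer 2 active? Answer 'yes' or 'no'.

yes

If layer 2 is active=yes:
  actuator would be (0, -2)
If layer 2 is active=no:
  actuator would be none
Observed (0, -2), so layer 2 was active.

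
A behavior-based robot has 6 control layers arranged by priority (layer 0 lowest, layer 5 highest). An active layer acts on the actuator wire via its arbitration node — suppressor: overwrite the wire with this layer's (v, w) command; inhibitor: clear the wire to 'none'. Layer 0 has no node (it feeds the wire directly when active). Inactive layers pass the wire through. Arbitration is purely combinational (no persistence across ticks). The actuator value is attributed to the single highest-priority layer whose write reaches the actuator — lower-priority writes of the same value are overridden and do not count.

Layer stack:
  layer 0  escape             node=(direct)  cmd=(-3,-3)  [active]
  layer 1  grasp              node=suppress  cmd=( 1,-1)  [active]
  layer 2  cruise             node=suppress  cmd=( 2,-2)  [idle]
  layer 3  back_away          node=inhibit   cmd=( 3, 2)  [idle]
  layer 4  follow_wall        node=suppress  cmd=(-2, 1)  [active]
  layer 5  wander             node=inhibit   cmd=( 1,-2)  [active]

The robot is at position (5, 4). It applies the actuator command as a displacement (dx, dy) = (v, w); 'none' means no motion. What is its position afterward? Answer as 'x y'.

layer 0 (escape) active — direct: (-3, -3)
layer 1 (grasp) active — suppresses: (1, -1)
layer 2 (cruise) idle — unchanged: (1, -1)
layer 3 (back_away) idle — unchanged: (1, -1)
layer 4 (follow_wall) active — suppresses: (-2, 1)
layer 5 (wander) active — inhibits: none
→ actuator none
position: (5, 4) + none = (5, 4)

5 4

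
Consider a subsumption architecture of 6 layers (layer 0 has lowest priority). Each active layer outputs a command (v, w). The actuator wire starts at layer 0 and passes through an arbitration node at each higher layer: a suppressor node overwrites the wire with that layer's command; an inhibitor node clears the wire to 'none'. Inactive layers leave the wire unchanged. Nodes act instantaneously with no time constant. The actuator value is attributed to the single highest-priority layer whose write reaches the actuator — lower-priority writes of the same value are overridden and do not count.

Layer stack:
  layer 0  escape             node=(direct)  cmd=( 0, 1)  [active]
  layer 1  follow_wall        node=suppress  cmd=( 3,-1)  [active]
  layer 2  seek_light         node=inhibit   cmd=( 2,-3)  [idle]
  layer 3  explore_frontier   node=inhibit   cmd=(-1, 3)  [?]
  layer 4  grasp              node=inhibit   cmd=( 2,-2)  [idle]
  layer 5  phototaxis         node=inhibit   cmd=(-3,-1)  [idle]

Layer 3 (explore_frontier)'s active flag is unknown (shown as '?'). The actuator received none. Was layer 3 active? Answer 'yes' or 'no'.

yes

If layer 3 is active=yes:
  actuator would be none
If layer 3 is active=no:
  actuator would be (3, -1)
Observed none, so layer 3 was active.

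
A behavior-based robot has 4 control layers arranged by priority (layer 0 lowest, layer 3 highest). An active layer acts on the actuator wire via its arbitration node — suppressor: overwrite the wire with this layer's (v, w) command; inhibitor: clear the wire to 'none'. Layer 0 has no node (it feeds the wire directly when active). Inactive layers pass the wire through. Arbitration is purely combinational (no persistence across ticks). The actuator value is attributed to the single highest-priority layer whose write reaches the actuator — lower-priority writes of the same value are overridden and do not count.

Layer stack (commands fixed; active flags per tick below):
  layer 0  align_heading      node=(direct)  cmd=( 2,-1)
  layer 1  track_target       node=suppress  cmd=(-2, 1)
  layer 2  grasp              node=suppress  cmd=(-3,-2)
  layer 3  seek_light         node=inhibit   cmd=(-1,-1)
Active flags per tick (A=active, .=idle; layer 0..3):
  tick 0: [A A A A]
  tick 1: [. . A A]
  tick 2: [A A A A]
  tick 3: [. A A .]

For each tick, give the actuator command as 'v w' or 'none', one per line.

none
none
none
-3 -2

tick 0:
  layer 0 (align_heading) active — direct: (2, -1)
  layer 1 (track_target) active — suppresses: (-2, 1)
  layer 2 (grasp) active — suppresses: (-3, -2)
  layer 3 (seek_light) active — inhibits: none
  → actuator none
tick 1:
  layer 0 (align_heading) idle — none
  layer 1 (track_target) idle — unchanged: none
  layer 2 (grasp) active — suppresses: (-3, -2)
  layer 3 (seek_light) active — inhibits: none
  → actuator none
tick 2:
  layer 0 (align_heading) active — direct: (2, -1)
  layer 1 (track_target) active — suppresses: (-2, 1)
  layer 2 (grasp) active — suppresses: (-3, -2)
  layer 3 (seek_light) active — inhibits: none
  → actuator none
tick 3:
  layer 0 (align_heading) idle — none
  layer 1 (track_target) active — suppresses: (-2, 1)
  layer 2 (grasp) active — suppresses: (-3, -2)
  layer 3 (seek_light) idle — unchanged: (-3, -2)
  → actuator (-3, -2)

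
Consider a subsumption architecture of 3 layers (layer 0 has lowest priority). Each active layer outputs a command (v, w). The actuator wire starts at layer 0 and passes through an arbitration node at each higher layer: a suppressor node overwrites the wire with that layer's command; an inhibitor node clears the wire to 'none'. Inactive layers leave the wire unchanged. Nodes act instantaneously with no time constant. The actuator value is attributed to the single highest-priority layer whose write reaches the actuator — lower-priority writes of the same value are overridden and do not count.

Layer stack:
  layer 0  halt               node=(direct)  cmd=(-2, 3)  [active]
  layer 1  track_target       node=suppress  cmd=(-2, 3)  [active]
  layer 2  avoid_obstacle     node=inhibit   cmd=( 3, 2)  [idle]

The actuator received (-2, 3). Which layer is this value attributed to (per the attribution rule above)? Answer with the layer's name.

track_target

L0 halt: active, feeds wire = (-2, 3)
L1 track_target: active, suppressor → wire = (-2, 3)
L2 avoid_obstacle: idle → wire stays (-2, 3)
actuator = (-2, 3)
last writer: layer 1 = track_target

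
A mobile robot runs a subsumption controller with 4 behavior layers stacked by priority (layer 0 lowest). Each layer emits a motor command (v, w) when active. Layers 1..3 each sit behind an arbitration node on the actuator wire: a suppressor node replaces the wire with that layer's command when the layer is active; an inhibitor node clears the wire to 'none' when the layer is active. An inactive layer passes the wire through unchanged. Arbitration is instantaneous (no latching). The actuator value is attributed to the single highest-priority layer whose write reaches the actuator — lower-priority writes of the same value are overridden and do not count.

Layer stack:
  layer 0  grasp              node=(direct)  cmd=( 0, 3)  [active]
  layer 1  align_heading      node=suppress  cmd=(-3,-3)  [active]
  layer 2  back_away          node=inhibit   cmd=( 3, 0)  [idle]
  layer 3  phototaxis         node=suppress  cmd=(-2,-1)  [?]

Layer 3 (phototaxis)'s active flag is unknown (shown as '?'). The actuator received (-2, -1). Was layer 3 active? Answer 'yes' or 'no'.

If layer 3 is active=yes:
  actuator would be (-2, -1)
If layer 3 is active=no:
  actuator would be (-3, -3)
Observed (-2, -1), so layer 3 was active.

yes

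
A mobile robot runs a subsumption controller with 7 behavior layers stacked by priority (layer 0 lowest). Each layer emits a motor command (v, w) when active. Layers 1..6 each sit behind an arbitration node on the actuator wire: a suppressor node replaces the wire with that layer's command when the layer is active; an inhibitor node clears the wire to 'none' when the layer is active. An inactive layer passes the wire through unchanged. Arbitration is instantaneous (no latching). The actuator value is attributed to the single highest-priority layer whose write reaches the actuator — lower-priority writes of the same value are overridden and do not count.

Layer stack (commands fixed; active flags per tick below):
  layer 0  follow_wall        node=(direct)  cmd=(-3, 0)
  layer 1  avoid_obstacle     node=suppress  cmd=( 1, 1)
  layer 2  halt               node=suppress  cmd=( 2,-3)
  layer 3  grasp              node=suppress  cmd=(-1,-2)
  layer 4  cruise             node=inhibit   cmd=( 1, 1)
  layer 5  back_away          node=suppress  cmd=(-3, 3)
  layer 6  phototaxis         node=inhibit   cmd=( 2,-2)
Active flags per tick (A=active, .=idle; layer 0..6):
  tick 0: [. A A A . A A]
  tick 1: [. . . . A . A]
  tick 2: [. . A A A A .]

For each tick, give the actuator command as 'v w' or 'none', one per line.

tick 0:
  [0] follow_wall off; wire := none
  [1] avoid_obstacle on (suppress); wire := (1, 1)
  [2] halt on (suppress); wire := (2, -3)
  [3] grasp on (suppress); wire := (-1, -2)
  [4] cruise off; pass (-1, -2)
  [5] back_away on (suppress); wire := (-3, 3)
  [6] phototaxis on (inhibit); wire := none
  output none
tick 1:
  [0] follow_wall off; wire := none
  [1] avoid_obstacle off; pass none
  [2] halt off; pass none
  [3] grasp off; pass none
  [4] cruise on (inhibit); wire := none
  [5] back_away off; pass none
  [6] phototaxis on (inhibit); wire := none
  output none
tick 2:
  [0] follow_wall off; wire := none
  [1] avoid_obstacle off; pass none
  [2] halt on (suppress); wire := (2, -3)
  [3] grasp on (suppress); wire := (-1, -2)
  [4] cruise on (inhibit); wire := none
  [5] back_away on (suppress); wire := (-3, 3)
  [6] phototaxis off; pass (-3, 3)
  output (-3, 3)

none
none
-3 3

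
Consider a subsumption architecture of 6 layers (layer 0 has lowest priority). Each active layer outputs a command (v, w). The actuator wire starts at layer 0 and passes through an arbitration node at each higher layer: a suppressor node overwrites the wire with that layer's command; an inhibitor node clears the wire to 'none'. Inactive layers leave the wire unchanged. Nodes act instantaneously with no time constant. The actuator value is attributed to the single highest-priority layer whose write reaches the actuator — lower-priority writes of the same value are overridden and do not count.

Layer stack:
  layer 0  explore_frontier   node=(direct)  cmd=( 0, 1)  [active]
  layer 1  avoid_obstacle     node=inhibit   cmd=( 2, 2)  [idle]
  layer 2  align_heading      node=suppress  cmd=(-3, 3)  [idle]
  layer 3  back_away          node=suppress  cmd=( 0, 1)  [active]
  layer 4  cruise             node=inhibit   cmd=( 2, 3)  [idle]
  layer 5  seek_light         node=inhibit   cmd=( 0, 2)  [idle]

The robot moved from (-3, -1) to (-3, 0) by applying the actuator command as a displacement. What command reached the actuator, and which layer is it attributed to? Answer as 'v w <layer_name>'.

0 1 back_away

displacement = (-3, 0) − (-3, -1) = (0, 1)
L0 explore_frontier: active, feeds wire = (0, 1)
L1 avoid_obstacle: idle → wire stays (0, 1)
L2 align_heading: idle → wire stays (0, 1)
L3 back_away: active, suppressor → wire = (0, 1)
L4 cruise: idle → wire stays (0, 1)
L5 seek_light: idle → wire stays (0, 1)
actuator = (0, 1) — from layer 3 (back_away)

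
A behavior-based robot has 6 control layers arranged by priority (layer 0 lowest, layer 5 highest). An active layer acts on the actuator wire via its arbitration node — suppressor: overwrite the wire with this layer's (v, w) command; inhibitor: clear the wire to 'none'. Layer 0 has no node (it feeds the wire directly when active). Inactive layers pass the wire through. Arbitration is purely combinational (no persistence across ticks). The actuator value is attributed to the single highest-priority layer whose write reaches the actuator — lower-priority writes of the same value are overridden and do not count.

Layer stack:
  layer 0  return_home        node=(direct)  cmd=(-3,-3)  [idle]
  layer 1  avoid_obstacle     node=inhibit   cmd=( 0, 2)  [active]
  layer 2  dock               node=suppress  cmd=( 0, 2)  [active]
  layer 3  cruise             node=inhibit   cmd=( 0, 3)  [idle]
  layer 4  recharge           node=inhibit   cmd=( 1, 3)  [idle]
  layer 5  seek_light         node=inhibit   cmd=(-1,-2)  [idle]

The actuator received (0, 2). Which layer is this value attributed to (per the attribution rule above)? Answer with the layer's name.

dock

[0] return_home off; wire := none
[1] avoid_obstacle on (inhibit); wire := none
[2] dock on (suppress); wire := (0, 2)
[3] cruise off; pass (0, 2)
[4] recharge off; pass (0, 2)
[5] seek_light off; pass (0, 2)
output (0, 2)
last writer: layer 2 = dock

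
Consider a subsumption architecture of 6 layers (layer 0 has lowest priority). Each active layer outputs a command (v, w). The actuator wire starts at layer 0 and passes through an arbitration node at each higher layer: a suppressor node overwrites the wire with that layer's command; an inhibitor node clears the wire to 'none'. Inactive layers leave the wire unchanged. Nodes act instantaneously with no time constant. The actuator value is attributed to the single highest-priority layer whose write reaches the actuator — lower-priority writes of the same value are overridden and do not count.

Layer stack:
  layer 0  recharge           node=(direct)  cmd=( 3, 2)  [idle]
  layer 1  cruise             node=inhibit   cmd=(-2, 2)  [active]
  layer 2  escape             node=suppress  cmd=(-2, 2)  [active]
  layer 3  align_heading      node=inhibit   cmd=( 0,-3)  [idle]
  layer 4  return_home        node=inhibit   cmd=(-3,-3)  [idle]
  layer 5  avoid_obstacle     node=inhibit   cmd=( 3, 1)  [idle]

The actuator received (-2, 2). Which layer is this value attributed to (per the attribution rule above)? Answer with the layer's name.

escape

[0] recharge off; wire := none
[1] cruise on (inhibit); wire := none
[2] escape on (suppress); wire := (-2, 2)
[3] align_heading off; pass (-2, 2)
[4] return_home off; pass (-2, 2)
[5] avoid_obstacle off; pass (-2, 2)
output (-2, 2)
last writer: layer 2 = escape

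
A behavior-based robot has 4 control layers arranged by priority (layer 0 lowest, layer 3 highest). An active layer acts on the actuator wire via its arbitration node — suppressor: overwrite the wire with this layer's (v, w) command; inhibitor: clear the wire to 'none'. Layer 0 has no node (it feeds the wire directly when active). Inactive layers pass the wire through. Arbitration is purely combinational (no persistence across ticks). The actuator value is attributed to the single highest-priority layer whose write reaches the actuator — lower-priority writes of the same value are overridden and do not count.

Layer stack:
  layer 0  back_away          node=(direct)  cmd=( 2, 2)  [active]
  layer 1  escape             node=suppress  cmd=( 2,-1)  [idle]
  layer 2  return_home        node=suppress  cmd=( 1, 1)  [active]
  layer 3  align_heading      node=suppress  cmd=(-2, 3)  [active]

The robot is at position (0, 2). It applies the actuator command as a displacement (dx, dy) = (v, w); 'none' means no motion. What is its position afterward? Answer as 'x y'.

[0] back_away on; wire := (2, 2)
[1] escape off; pass (2, 2)
[2] return_home on (suppress); wire := (1, 1)
[3] align_heading on (suppress); wire := (-2, 3)
output (-2, 3)
position: (0, 2) + (-2, 3) = (-2, 5)

-2 5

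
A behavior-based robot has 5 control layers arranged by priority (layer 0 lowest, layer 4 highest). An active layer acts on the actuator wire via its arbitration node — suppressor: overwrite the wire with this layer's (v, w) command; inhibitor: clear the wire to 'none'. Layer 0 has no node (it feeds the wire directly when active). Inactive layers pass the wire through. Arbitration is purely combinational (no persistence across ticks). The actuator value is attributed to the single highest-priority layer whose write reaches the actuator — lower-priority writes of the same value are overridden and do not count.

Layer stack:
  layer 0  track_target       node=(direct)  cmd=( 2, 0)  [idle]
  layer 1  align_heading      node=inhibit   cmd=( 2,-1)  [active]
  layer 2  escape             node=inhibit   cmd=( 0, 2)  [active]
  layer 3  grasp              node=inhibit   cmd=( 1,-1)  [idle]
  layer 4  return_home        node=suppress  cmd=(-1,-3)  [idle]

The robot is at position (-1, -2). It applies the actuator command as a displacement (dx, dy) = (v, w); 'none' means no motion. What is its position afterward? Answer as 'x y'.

L0 track_target: idle → wire = none
L1 align_heading: active, inhibitor → wire = none
L2 escape: active, inhibitor → wire = none
L3 grasp: idle → wire stays none
L4 return_home: idle → wire stays none
actuator = none
position: (-1, -2) + none = (-1, -2)

-1 -2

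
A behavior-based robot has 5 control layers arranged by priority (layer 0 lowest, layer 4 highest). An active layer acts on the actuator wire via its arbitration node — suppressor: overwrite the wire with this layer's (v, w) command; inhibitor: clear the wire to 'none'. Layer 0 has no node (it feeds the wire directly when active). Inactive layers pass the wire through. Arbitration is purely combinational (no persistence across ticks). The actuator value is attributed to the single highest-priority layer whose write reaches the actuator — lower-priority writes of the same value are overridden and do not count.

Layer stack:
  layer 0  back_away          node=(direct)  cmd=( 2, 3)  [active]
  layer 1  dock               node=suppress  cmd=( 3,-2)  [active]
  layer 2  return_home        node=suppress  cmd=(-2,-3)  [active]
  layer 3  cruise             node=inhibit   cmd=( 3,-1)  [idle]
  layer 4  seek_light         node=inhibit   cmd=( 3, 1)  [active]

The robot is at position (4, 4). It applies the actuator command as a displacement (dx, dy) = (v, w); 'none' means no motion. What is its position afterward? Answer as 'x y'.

4 4

L0 back_away: active, feeds wire = (2, 3)
L1 dock: active, suppressor → wire = (3, -2)
L2 return_home: active, suppressor → wire = (-2, -3)
L3 cruise: idle → wire stays (-2, -3)
L4 seek_light: active, inhibitor → wire = none
actuator = none
position: (4, 4) + none = (4, 4)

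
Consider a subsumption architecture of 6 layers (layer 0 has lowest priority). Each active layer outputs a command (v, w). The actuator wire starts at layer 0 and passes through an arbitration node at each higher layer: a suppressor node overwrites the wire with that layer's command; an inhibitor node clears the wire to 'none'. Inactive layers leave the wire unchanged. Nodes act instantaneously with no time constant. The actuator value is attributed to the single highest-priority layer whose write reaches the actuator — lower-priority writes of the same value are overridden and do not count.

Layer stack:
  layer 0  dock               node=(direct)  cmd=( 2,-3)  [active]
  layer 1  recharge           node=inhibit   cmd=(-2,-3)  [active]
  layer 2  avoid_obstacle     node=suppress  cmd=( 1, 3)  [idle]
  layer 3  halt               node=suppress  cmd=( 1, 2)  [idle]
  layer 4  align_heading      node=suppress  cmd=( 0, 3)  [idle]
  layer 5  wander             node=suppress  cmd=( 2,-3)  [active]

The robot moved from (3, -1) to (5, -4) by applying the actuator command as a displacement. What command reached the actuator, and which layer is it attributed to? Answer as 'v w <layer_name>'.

displacement = (5, -4) − (3, -1) = (2, -3)
layer 0 (dock) active — direct: (2, -3)
layer 1 (recharge) active — inhibits: none
layer 2 (avoid_obstacle) idle — unchanged: none
layer 3 (halt) idle — unchanged: none
layer 4 (align_heading) idle — unchanged: none
layer 5 (wander) active — suppresses: (2, -3)
→ actuator (2, -3) — from layer 5 (wander)

2 -3 wander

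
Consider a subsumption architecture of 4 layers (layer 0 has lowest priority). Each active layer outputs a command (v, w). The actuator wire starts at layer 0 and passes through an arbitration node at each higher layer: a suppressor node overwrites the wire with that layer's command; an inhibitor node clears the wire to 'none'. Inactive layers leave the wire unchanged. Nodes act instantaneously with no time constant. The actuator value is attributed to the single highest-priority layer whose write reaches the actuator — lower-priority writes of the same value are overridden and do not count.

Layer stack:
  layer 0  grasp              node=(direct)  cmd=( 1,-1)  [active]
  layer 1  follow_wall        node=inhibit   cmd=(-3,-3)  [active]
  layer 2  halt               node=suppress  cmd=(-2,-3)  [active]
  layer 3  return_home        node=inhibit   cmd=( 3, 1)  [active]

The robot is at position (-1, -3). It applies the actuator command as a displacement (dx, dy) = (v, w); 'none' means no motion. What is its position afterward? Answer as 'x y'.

[0] grasp on; wire := (1, -1)
[1] follow_wall on (inhibit); wire := none
[2] halt on (suppress); wire := (-2, -3)
[3] return_home on (inhibit); wire := none
output none
position: (-1, -3) + none = (-1, -3)

-1 -3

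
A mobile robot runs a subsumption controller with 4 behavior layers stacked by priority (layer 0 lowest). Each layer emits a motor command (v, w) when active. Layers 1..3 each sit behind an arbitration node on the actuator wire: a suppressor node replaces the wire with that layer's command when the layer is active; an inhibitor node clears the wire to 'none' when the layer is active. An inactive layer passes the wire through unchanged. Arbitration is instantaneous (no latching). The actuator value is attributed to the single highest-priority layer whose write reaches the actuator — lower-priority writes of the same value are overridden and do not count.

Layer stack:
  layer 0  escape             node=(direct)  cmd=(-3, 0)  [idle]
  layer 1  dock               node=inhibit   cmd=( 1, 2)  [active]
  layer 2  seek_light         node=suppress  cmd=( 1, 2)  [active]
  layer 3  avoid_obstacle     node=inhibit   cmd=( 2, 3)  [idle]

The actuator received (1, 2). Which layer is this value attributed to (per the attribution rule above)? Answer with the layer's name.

seek_light

L0 escape: idle → wire = none
L1 dock: active, inhibitor → wire = none
L2 seek_light: active, suppressor → wire = (1, 2)
L3 avoid_obstacle: idle → wire stays (1, 2)
actuator = (1, 2)
last writer: layer 2 = seek_light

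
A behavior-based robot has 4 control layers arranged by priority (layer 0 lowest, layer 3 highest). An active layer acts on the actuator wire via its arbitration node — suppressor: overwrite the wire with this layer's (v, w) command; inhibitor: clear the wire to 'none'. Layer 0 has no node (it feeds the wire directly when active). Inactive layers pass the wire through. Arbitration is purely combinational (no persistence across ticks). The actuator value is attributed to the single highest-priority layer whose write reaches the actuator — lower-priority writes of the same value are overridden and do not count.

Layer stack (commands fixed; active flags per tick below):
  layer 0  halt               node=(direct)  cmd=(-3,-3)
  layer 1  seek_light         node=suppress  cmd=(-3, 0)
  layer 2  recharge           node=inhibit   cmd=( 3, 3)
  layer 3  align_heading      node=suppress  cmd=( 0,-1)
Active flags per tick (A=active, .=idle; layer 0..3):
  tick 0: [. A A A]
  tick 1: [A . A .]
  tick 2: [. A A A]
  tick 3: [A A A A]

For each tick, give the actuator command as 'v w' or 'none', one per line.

tick 0:
  L0 halt: idle → wire = none
  L1 seek_light: active, suppressor → wire = (-3, 0)
  L2 recharge: active, inhibitor → wire = none
  L3 align_heading: active, suppressor → wire = (0, -1)
  actuator = (0, -1)
tick 1:
  L0 halt: active, feeds wire = (-3, -3)
  L1 seek_light: idle → wire stays (-3, -3)
  L2 recharge: active, inhibitor → wire = none
  L3 align_heading: idle → wire stays none
  actuator = none
tick 2:
  L0 halt: idle → wire = none
  L1 seek_light: active, suppressor → wire = (-3, 0)
  L2 recharge: active, inhibitor → wire = none
  L3 align_heading: active, suppressor → wire = (0, -1)
  actuator = (0, -1)
tick 3:
  L0 halt: active, feeds wire = (-3, -3)
  L1 seek_light: active, suppressor → wire = (-3, 0)
  L2 recharge: active, inhibitor → wire = none
  L3 align_heading: active, suppressor → wire = (0, -1)
  actuator = (0, -1)

0 -1
none
0 -1
0 -1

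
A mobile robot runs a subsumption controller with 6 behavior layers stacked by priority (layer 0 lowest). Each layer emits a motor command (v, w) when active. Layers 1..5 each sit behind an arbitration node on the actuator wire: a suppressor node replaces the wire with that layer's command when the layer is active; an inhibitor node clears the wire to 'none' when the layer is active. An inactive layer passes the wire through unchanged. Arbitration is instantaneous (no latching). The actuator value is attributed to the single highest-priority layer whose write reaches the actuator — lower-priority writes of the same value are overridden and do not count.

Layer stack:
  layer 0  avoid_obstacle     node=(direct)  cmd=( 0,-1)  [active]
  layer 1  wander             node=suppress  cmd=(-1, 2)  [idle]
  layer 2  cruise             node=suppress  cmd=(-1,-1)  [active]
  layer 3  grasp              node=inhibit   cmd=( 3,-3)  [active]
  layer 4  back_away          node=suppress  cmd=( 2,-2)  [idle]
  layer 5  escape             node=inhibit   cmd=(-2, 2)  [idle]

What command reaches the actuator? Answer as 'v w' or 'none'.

[0] avoid_obstacle on; wire := (0, -1)
[1] wander off; pass (0, -1)
[2] cruise on (suppress); wire := (-1, -1)
[3] grasp on (inhibit); wire := none
[4] back_away off; pass none
[5] escape off; pass none
output none

none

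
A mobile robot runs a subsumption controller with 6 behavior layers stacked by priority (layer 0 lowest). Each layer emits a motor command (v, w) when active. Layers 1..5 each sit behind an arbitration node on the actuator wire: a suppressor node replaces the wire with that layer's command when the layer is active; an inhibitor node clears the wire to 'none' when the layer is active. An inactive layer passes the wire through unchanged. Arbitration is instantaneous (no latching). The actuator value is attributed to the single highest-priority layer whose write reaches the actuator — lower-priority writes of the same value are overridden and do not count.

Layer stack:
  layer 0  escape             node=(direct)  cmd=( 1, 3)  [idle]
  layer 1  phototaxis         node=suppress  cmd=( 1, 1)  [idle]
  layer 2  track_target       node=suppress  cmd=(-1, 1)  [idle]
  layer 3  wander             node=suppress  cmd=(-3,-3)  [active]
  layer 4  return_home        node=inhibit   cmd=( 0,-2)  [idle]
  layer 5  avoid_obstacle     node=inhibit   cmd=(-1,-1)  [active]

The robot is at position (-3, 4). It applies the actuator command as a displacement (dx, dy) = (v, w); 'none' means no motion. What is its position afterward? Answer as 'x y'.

-3 4

[0] escape off; wire := none
[1] phototaxis off; pass none
[2] track_target off; pass none
[3] wander on (suppress); wire := (-3, -3)
[4] return_home off; pass (-3, -3)
[5] avoid_obstacle on (inhibit); wire := none
output none
position: (-3, 4) + none = (-3, 4)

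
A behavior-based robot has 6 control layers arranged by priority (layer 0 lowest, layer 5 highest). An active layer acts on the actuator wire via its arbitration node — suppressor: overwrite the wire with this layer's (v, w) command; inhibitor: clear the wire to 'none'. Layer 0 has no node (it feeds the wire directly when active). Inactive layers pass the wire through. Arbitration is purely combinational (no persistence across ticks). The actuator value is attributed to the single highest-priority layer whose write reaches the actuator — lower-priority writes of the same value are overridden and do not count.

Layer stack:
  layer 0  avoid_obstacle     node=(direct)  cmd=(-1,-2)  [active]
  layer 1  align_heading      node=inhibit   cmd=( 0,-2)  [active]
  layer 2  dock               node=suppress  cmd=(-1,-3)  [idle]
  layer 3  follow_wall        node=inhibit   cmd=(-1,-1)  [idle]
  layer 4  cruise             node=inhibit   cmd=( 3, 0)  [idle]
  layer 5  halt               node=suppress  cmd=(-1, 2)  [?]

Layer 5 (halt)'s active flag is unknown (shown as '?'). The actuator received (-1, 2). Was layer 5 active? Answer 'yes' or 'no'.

If layer 5 is active=yes:
  actuator would be (-1, 2)
If layer 5 is active=no:
  actuator would be none
Observed (-1, 2), so layer 5 was active.

yes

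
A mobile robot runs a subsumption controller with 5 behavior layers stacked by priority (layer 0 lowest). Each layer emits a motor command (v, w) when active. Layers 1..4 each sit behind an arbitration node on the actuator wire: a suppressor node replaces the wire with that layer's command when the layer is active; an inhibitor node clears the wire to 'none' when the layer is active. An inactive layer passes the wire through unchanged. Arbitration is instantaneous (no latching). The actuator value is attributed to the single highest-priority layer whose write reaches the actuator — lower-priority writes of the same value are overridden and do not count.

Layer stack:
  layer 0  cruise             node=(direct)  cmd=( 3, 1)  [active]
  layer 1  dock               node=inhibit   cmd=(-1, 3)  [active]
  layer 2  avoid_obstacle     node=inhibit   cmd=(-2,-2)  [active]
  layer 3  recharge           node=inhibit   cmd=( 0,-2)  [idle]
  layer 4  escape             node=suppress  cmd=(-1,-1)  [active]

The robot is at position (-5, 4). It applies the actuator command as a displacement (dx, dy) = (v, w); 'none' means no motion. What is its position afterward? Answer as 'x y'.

-6 3

L0 cruise: active, feeds wire = (3, 1)
L1 dock: active, inhibitor → wire = none
L2 avoid_obstacle: active, inhibitor → wire = none
L3 recharge: idle → wire stays none
L4 escape: active, suppressor → wire = (-1, -1)
actuator = (-1, -1)
position: (-5, 4) + (-1, -1) = (-6, 3)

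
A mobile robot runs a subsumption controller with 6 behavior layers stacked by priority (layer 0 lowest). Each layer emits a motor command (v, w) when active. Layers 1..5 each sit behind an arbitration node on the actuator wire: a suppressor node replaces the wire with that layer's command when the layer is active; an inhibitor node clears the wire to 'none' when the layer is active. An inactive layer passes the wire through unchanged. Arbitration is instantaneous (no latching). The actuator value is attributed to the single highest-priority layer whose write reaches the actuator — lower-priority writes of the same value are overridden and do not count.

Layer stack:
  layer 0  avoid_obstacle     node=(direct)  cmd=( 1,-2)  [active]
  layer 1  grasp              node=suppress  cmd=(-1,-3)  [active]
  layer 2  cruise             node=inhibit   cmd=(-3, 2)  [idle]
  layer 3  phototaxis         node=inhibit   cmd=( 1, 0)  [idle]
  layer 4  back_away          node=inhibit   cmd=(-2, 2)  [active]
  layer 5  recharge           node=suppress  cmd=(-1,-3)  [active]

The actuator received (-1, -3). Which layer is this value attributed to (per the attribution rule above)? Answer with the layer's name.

recharge

layer 0 (avoid_obstacle) active — direct: (1, -2)
layer 1 (grasp) active — suppresses: (-1, -3)
layer 2 (cruise) idle — unchanged: (-1, -3)
layer 3 (phototaxis) idle — unchanged: (-1, -3)
layer 4 (back_away) active — inhibits: none
layer 5 (recharge) active — suppresses: (-1, -3)
→ actuator (-1, -3)
last writer: layer 5 = recharge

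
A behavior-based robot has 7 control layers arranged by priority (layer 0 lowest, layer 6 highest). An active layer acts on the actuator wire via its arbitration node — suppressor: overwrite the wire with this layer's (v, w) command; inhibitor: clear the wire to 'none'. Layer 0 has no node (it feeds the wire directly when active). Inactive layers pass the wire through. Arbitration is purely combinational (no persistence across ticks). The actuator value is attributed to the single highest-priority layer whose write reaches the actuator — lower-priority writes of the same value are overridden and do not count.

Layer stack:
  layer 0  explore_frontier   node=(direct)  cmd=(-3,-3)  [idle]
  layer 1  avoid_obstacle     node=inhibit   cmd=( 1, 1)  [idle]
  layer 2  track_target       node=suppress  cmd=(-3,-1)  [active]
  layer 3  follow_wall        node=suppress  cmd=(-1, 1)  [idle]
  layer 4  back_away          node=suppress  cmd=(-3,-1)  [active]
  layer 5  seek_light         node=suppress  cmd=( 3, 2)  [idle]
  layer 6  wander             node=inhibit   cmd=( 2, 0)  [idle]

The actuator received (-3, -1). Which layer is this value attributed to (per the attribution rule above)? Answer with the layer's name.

back_away

[0] explore_frontier off; wire := none
[1] avoid_obstacle off; pass none
[2] track_target on (suppress); wire := (-3, -1)
[3] follow_wall off; pass (-3, -1)
[4] back_away on (suppress); wire := (-3, -1)
[5] seek_light off; pass (-3, -1)
[6] wander off; pass (-3, -1)
output (-3, -1)
last writer: layer 4 = back_away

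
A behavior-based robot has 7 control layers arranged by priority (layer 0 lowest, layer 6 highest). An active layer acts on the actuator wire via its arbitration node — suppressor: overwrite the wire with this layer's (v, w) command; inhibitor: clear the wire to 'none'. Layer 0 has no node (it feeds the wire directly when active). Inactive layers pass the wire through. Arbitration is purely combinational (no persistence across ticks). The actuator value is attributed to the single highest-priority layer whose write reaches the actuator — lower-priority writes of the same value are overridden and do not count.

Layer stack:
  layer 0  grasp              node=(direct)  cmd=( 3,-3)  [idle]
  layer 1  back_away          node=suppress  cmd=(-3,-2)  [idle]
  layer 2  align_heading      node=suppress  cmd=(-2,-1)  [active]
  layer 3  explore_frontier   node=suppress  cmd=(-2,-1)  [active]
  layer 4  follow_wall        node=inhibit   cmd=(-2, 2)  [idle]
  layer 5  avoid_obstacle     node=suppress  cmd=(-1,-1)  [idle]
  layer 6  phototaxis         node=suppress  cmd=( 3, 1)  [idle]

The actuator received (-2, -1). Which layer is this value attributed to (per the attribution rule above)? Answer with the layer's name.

explore_frontier

layer 0 (grasp) idle — none
layer 1 (back_away) idle — unchanged: none
layer 2 (align_heading) active — suppresses: (-2, -1)
layer 3 (explore_frontier) active — suppresses: (-2, -1)
layer 4 (follow_wall) idle — unchanged: (-2, -1)
layer 5 (avoid_obstacle) idle — unchanged: (-2, -1)
layer 6 (phototaxis) idle — unchanged: (-2, -1)
→ actuator (-2, -1)
last writer: layer 3 = explore_frontier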